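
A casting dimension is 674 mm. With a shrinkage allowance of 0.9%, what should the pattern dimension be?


Formula: L_pattern = L_casting * (1 + shrinkage_rate/100)
Shrinkage factor = 1 + 0.9/100 = 1.009
L_pattern = 674 mm * 1.009 = 680.0660 mm

680.0660 mm


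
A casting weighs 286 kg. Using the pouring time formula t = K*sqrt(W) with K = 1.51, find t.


Formula: t = K * sqrt(W)
sqrt(W) = sqrt(286) = 16.91153
t = 1.51 * 16.91153 = 25.5364 s


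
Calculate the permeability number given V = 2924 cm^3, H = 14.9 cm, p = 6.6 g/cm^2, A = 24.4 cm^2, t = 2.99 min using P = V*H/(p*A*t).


Formula: Permeability Number P = (V * H) / (p * A * t)
Numerator: V * H = 2924 * 14.9 = 43567.6
Denominator: p * A * t = 6.6 * 24.4 * 2.99 = 481.5096
P = 43567.6 / 481.5096 = 90.4813

Answer: 90.4813


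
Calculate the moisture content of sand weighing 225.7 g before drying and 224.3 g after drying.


Formula: MC = (W_wet - W_dry) / W_wet * 100
Water mass = 225.7 - 224.3 = 1.4 g
MC = 1.4 / 225.7 * 100 = 0.6203%

0.6203%


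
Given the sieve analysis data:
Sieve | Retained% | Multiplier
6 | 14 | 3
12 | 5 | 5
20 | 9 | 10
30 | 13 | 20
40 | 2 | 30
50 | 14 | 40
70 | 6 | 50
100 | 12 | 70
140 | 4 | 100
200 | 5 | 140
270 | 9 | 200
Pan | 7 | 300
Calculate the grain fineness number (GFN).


Formula: GFN = sum(pct * multiplier) / sum(pct)
sum(pct * multiplier) = 7177
sum(pct) = 100
GFN = 7177 / 100 = 71.77

71.77


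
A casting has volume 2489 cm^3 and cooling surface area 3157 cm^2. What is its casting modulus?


Formula: Casting Modulus M = V / A
M = 2489 cm^3 / 3157 cm^2 = 0.7884 cm

0.7884 cm


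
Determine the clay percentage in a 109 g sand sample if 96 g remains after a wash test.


Formula: Clay% = (W_total - W_washed) / W_total * 100
Clay mass = 109 - 96 = 13 g
Clay% = 13 / 109 * 100 = 11.9266%


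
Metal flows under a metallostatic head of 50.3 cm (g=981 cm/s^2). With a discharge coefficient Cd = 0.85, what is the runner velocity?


Formula: v = Cd * sqrt(2 * g * h)  (Torricelli with discharge coefficient)
2*g*h = 2 * 981 * 50.3 = 98688.6 cm^2/s^2
sqrt(98688.6) = 314.14742 cm/s
v = 0.85 * 314.14742 = 267.0253 cm/s


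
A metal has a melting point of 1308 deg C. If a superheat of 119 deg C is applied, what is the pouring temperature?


Formula: T_pour = T_melt + Superheat
T_pour = 1308 + 119 = 1427 deg C

1427 deg C


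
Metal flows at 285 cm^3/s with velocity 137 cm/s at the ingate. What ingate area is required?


Formula: A_ingate = Q / v  (continuity equation)
A = 285 cm^3/s / 137 cm/s = 2.0803 cm^2

Answer: 2.0803 cm^2


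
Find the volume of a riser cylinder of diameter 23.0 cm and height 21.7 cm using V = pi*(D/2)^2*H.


Formula: V = pi * (D/2)^2 * H  (cylinder volume)
Radius = D/2 = 23.0/2 = 11.5 cm
V = pi * 11.5^2 * 21.7 = 9015.8211 cm^3


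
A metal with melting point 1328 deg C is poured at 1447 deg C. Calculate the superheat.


Formula: Superheat = T_pour - T_melt
Superheat = 1447 - 1328 = 119 deg C

Answer: 119 deg C


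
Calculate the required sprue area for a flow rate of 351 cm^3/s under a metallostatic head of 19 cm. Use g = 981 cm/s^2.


Formula: v = sqrt(2*g*h), A = Q/v
Velocity: v = sqrt(2 * 981 * 19) = sqrt(37278) = 193.0751 cm/s
Sprue area: A = Q / v = 351 / 193.0751 = 1.8179 cm^2

1.8179 cm^2


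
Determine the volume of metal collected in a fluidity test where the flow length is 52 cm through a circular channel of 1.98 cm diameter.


Formula: V = pi * (d/2)^2 * L  (cylinder volume)
Radius = 1.98/2 = 0.99 cm
V = pi * 0.99^2 * 52 = 160.1119 cm^3

160.1119 cm^3


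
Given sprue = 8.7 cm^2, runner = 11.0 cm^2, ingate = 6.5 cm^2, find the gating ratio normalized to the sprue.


Sprue:Runner:Ingate = 1 : 11.0/8.7 : 6.5/8.7 = 1:1.26:0.75

Final answer: 1:1.26:0.75


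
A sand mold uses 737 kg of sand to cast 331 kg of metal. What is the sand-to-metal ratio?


Formula: Sand-to-Metal Ratio = W_sand / W_metal
Ratio = 737 kg / 331 kg = 2.2266

Answer: 2.2266


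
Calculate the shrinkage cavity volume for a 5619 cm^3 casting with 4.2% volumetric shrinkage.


Formula: V_shrink = V_casting * shrinkage_pct / 100
V_shrink = 5619 cm^3 * 4.2 / 100 = 235.9980 cm^3

235.9980 cm^3


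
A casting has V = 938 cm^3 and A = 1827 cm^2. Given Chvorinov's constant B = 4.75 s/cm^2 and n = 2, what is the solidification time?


Formula: t_s = B * (V/A)^n  (Chvorinov's rule, n=2)
Modulus M = V/A = 938/1827 = 0.513410 cm
M^2 = 0.513410^2 = 0.263590 cm^2
t_s = 4.75 * 0.263590 = 1.2521 s

1.2521 s


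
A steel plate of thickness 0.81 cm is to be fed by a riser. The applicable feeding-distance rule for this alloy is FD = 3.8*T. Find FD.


Formula: FD = 3.8 * T  (riser feeding-distance rule)
FD = 3.8 * 0.81 cm = 3.0780 cm

Final answer: 3.0780 cm


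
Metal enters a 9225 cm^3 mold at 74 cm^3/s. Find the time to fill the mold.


Formula: t_fill = V_mold / Q_flow
t = 9225 cm^3 / 74 cm^3/s = 124.6622 s


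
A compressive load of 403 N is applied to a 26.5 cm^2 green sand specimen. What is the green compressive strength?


Formula: Compressive Strength = Force / Area
Strength = 403 N / 26.5 cm^2 = 15.2075 N/cm^2


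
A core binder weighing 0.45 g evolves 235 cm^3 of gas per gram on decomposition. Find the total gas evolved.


Formula: V_gas = W_binder * gas_evolution_rate
V = 0.45 g * 235 cm^3/g = 105.7500 cm^3

Final answer: 105.7500 cm^3


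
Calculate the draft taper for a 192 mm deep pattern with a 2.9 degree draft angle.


Formula: taper = depth * tan(draft_angle)
tan(2.9 deg) = 0.0506578
taper = 192 mm * 0.0506578 = 9.7263 mm

Final answer: 9.7263 mm


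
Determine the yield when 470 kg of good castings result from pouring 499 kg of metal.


Formula: Casting Yield = (W_good / W_total) * 100
Yield = (470 kg / 499 kg) * 100 = 94.1884%


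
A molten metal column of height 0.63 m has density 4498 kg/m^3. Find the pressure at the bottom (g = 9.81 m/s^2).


Formula: P = rho * g * h
rho * g = 4498 * 9.81 = 44125.38 N/m^3
P = 44125.38 * 0.63 = 27798.9894 Pa


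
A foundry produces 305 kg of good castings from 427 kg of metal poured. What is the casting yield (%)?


Formula: Casting Yield = (W_good / W_total) * 100
Yield = (305 kg / 427 kg) * 100 = 71.4286%

Answer: 71.4286%


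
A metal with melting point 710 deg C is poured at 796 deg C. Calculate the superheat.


Formula: Superheat = T_pour - T_melt
Superheat = 796 - 710 = 86 deg C


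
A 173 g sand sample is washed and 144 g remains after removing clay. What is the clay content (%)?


Formula: Clay% = (W_total - W_washed) / W_total * 100
Clay mass = 173 - 144 = 29 g
Clay% = 29 / 173 * 100 = 16.7630%

Final answer: 16.7630%


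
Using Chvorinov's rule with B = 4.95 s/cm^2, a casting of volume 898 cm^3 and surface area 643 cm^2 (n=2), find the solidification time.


Formula: t_s = B * (V/A)^n  (Chvorinov's rule, n=2)
Modulus M = V/A = 898/643 = 1.396579 cm
M^2 = 1.396579^2 = 1.950433 cm^2
t_s = 4.95 * 1.950433 = 9.6546 s

Answer: 9.6546 s


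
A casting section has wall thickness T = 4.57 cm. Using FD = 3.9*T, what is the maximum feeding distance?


Formula: FD = 3.9 * T  (riser feeding-distance rule)
FD = 3.9 * 4.57 cm = 17.8230 cm

17.8230 cm


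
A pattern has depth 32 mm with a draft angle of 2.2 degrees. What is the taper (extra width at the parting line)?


Formula: taper = depth * tan(draft_angle)
tan(2.2 deg) = 0.0384161
taper = 32 mm * 0.0384161 = 1.2293 mm


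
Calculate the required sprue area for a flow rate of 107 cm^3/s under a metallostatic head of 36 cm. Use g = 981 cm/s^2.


Formula: v = sqrt(2*g*h), A = Q/v
Velocity: v = sqrt(2 * 981 * 36) = sqrt(70632) = 265.7668 cm/s
Sprue area: A = Q / v = 107 / 265.7668 = 0.4026 cm^2


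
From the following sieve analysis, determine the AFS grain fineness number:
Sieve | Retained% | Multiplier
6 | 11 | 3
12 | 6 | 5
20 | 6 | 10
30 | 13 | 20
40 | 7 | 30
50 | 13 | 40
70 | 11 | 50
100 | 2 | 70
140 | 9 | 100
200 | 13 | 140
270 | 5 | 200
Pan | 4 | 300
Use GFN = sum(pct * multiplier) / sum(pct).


Formula: GFN = sum(pct * multiplier) / sum(pct)
sum(pct * multiplier) = 6723
sum(pct) = 100
GFN = 6723 / 100 = 67.23

67.23


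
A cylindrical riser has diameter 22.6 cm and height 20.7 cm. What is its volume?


Formula: V = pi * (D/2)^2 * H  (cylinder volume)
Radius = D/2 = 22.6/2 = 11.3 cm
V = pi * 11.3^2 * 20.7 = 8303.8043 cm^3

Answer: 8303.8043 cm^3


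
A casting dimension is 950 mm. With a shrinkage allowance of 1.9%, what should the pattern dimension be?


Formula: L_pattern = L_casting * (1 + shrinkage_rate/100)
Shrinkage factor = 1 + 1.9/100 = 1.019
L_pattern = 950 mm * 1.019 = 968.0500 mm

Final answer: 968.0500 mm


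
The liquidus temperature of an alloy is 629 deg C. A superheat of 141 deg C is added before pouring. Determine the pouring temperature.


Formula: T_pour = T_melt + Superheat
T_pour = 629 + 141 = 770 deg C

Final answer: 770 deg C


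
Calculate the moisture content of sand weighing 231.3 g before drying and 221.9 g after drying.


Formula: MC = (W_wet - W_dry) / W_wet * 100
Water mass = 231.3 - 221.9 = 9.4 g
MC = 9.4 / 231.3 * 100 = 4.0640%


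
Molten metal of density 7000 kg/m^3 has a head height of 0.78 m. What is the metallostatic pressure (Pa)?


Formula: P = rho * g * h
rho * g = 7000 * 9.81 = 68670.0 N/m^3
P = 68670.0 * 0.78 = 53562.6000 Pa


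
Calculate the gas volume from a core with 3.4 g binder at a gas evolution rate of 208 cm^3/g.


Formula: V_gas = W_binder * gas_evolution_rate
V = 3.4 g * 208 cm^3/g = 707.2000 cm^3

707.2000 cm^3


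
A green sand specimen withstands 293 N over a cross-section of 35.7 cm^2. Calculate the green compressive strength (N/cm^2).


Formula: Compressive Strength = Force / Area
Strength = 293 N / 35.7 cm^2 = 8.2073 N/cm^2


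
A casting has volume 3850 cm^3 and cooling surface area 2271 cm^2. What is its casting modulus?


Formula: Casting Modulus M = V / A
M = 3850 cm^3 / 2271 cm^2 = 1.6953 cm

1.6953 cm


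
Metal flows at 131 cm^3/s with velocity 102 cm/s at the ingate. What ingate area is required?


Formula: A_ingate = Q / v  (continuity equation)
A = 131 cm^3/s / 102 cm/s = 1.2843 cm^2


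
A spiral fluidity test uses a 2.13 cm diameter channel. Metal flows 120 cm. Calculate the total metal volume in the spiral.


Formula: V = pi * (d/2)^2 * L  (cylinder volume)
Radius = 2.13/2 = 1.065 cm
V = pi * 1.065^2 * 120 = 427.5928 cm^3

Final answer: 427.5928 cm^3


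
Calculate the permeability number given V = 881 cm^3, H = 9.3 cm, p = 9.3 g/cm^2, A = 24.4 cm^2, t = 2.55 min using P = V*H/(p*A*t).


Formula: Permeability Number P = (V * H) / (p * A * t)
Numerator: V * H = 881 * 9.3 = 8193.3
Denominator: p * A * t = 9.3 * 24.4 * 2.55 = 578.646
P = 8193.3 / 578.646 = 14.1594

Final answer: 14.1594


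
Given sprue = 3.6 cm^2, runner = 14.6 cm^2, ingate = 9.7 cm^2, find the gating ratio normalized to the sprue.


Sprue:Runner:Ingate = 1 : 14.6/3.6 : 9.7/3.6 = 1:4.06:2.69

Answer: 1:4.06:2.69


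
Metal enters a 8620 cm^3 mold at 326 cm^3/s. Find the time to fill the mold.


Formula: t_fill = V_mold / Q_flow
t = 8620 cm^3 / 326 cm^3/s = 26.4417 s

Final answer: 26.4417 s


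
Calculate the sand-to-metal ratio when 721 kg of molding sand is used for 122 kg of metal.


Formula: Sand-to-Metal Ratio = W_sand / W_metal
Ratio = 721 kg / 122 kg = 5.9098


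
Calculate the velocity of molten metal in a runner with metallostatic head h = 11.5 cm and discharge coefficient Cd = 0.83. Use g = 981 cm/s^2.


Formula: v = Cd * sqrt(2 * g * h)  (Torricelli with discharge coefficient)
2*g*h = 2 * 981 * 11.5 = 22563.0 cm^2/s^2
sqrt(22563.0) = 150.20985 cm/s
v = 0.83 * 150.20985 = 124.6742 cm/s

Final answer: 124.6742 cm/s


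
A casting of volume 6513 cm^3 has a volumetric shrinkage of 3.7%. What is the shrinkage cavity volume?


Formula: V_shrink = V_casting * shrinkage_pct / 100
V_shrink = 6513 cm^3 * 3.7 / 100 = 240.9810 cm^3


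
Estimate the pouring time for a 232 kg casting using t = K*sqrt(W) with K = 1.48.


Formula: t = K * sqrt(W)
sqrt(W) = sqrt(232) = 15.23155
t = 1.48 * 15.23155 = 22.5427 s

Final answer: 22.5427 s


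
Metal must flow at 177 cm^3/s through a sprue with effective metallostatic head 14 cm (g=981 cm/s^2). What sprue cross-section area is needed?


Formula: v = sqrt(2*g*h), A = Q/v
Velocity: v = sqrt(2 * 981 * 14) = sqrt(27468) = 165.7347 cm/s
Sprue area: A = Q / v = 177 / 165.7347 = 1.0680 cm^2

Final answer: 1.0680 cm^2


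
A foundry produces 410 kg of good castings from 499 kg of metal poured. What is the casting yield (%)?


Formula: Casting Yield = (W_good / W_total) * 100
Yield = (410 kg / 499 kg) * 100 = 82.1643%

Final answer: 82.1643%


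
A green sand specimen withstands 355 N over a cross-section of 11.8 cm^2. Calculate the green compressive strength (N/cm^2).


Formula: Compressive Strength = Force / Area
Strength = 355 N / 11.8 cm^2 = 30.0847 N/cm^2

Final answer: 30.0847 N/cm^2


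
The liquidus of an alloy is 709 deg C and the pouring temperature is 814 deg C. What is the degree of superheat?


Formula: Superheat = T_pour - T_melt
Superheat = 814 - 709 = 105 deg C

105 deg C


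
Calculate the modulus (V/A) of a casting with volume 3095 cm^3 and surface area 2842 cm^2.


Formula: Casting Modulus M = V / A
M = 3095 cm^3 / 2842 cm^2 = 1.0890 cm


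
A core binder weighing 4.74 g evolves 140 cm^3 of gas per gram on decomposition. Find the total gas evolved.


Formula: V_gas = W_binder * gas_evolution_rate
V = 4.74 g * 140 cm^3/g = 663.6000 cm^3

Final answer: 663.6000 cm^3


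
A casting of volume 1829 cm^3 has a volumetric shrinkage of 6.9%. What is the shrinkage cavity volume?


Formula: V_shrink = V_casting * shrinkage_pct / 100
V_shrink = 1829 cm^3 * 6.9 / 100 = 126.2010 cm^3

Final answer: 126.2010 cm^3


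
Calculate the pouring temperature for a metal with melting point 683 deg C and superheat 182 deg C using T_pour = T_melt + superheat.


Formula: T_pour = T_melt + Superheat
T_pour = 683 + 182 = 865 deg C

Answer: 865 deg C


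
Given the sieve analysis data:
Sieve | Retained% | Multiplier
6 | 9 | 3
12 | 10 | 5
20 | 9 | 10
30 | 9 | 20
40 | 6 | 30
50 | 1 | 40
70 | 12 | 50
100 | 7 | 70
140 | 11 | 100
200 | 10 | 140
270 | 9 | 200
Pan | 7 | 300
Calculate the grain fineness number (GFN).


Formula: GFN = sum(pct * multiplier) / sum(pct)
sum(pct * multiplier) = 8057
sum(pct) = 100
GFN = 8057 / 100 = 80.57

80.57


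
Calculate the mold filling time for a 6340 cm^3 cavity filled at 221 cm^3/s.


Formula: t_fill = V_mold / Q_flow
t = 6340 cm^3 / 221 cm^3/s = 28.6878 s

28.6878 s


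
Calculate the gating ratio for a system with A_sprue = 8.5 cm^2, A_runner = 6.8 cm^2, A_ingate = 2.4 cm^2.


Sprue:Runner:Ingate = 1 : 6.8/8.5 : 2.4/8.5 = 1:0.80:0.28

Answer: 1:0.80:0.28


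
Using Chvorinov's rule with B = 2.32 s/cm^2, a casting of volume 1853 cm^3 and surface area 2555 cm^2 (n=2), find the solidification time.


Formula: t_s = B * (V/A)^n  (Chvorinov's rule, n=2)
Modulus M = V/A = 1853/2555 = 0.725245 cm
M^2 = 0.725245^2 = 0.525980 cm^2
t_s = 2.32 * 0.525980 = 1.2203 s


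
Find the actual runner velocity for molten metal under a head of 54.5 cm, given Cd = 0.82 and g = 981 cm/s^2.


Formula: v = Cd * sqrt(2 * g * h)  (Torricelli with discharge coefficient)
2*g*h = 2 * 981 * 54.5 = 106929.0 cm^2/s^2
sqrt(106929.0) = 327.00000 cm/s
v = 0.82 * 327.00000 = 268.1400 cm/s


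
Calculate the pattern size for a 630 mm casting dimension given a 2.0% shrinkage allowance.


Formula: L_pattern = L_casting * (1 + shrinkage_rate/100)
Shrinkage factor = 1 + 2.0/100 = 1.02
L_pattern = 630 mm * 1.02 = 642.6000 mm


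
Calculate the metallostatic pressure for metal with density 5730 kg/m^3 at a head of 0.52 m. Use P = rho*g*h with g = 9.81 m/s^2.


Formula: P = rho * g * h
rho * g = 5730 * 9.81 = 56211.3 N/m^3
P = 56211.3 * 0.52 = 29229.8760 Pa

Answer: 29229.8760 Pa


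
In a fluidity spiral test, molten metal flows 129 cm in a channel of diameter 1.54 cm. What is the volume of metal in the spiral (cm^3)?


Formula: V = pi * (d/2)^2 * L  (cylinder volume)
Radius = 1.54/2 = 0.77 cm
V = pi * 0.77^2 * 129 = 240.2819 cm^3


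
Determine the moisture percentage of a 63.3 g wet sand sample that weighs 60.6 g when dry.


Formula: MC = (W_wet - W_dry) / W_wet * 100
Water mass = 63.3 - 60.6 = 2.7 g
MC = 2.7 / 63.3 * 100 = 4.2654%

4.2654%


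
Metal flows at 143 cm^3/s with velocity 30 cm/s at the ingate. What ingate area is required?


Formula: A_ingate = Q / v  (continuity equation)
A = 143 cm^3/s / 30 cm/s = 4.7667 cm^2

Final answer: 4.7667 cm^2


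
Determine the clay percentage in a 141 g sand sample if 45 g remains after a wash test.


Formula: Clay% = (W_total - W_washed) / W_total * 100
Clay mass = 141 - 45 = 96 g
Clay% = 96 / 141 * 100 = 68.0851%

Final answer: 68.0851%


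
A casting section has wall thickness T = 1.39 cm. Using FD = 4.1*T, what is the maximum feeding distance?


Formula: FD = 4.1 * T  (riser feeding-distance rule)
FD = 4.1 * 1.39 cm = 5.6990 cm

5.6990 cm


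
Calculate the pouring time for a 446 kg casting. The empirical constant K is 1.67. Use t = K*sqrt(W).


Formula: t = K * sqrt(W)
sqrt(W) = sqrt(446) = 21.11871
t = 1.67 * 21.11871 = 35.2682 s

Answer: 35.2682 s


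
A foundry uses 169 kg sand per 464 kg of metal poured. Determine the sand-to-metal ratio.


Formula: Sand-to-Metal Ratio = W_sand / W_metal
Ratio = 169 kg / 464 kg = 0.3642

Answer: 0.3642


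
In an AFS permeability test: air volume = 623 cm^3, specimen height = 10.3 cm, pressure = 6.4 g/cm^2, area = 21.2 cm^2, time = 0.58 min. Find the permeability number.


Formula: Permeability Number P = (V * H) / (p * A * t)
Numerator: V * H = 623 * 10.3 = 6416.9
Denominator: p * A * t = 6.4 * 21.2 * 0.58 = 78.6944
P = 6416.9 / 78.6944 = 81.5420

Final answer: 81.5420


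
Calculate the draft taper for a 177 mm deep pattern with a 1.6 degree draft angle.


Formula: taper = depth * tan(draft_angle)
tan(1.6 deg) = 0.0279325
taper = 177 mm * 0.0279325 = 4.9441 mm

Answer: 4.9441 mm


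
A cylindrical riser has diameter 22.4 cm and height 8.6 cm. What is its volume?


Formula: V = pi * (D/2)^2 * H  (cylinder volume)
Radius = D/2 = 22.4/2 = 11.2 cm
V = pi * 11.2^2 * 8.6 = 3389.0999 cm^3

Final answer: 3389.0999 cm^3


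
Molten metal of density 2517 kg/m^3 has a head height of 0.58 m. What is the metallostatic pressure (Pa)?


Formula: P = rho * g * h
rho * g = 2517 * 9.81 = 24691.77 N/m^3
P = 24691.77 * 0.58 = 14321.2266 Pa

Final answer: 14321.2266 Pa


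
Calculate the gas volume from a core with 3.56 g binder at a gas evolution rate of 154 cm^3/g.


Formula: V_gas = W_binder * gas_evolution_rate
V = 3.56 g * 154 cm^3/g = 548.2400 cm^3

548.2400 cm^3


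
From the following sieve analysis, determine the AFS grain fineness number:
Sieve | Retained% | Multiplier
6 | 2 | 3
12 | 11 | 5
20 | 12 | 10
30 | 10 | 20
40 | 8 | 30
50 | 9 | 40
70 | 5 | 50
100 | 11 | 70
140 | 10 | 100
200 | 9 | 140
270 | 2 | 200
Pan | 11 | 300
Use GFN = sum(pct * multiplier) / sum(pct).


Formula: GFN = sum(pct * multiplier) / sum(pct)
sum(pct * multiplier) = 7961
sum(pct) = 100
GFN = 7961 / 100 = 79.61

79.61


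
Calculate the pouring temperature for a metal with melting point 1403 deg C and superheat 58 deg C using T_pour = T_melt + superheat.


Formula: T_pour = T_melt + Superheat
T_pour = 1403 + 58 = 1461 deg C

1461 deg C


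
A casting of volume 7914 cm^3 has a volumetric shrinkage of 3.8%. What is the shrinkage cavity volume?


Formula: V_shrink = V_casting * shrinkage_pct / 100
V_shrink = 7914 cm^3 * 3.8 / 100 = 300.7320 cm^3

300.7320 cm^3


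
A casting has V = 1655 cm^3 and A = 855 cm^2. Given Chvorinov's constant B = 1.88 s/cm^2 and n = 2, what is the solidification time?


Formula: t_s = B * (V/A)^n  (Chvorinov's rule, n=2)
Modulus M = V/A = 1655/855 = 1.935673 cm
M^2 = 1.935673^2 = 3.746830 cm^2
t_s = 1.88 * 3.746830 = 7.0440 s

Final answer: 7.0440 s


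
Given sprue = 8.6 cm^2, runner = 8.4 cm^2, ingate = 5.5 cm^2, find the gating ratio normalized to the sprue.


Sprue:Runner:Ingate = 1 : 8.4/8.6 : 5.5/8.6 = 1:0.98:0.64

1:0.98:0.64


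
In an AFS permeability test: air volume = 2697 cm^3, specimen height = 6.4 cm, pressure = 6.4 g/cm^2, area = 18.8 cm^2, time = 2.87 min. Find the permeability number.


Formula: Permeability Number P = (V * H) / (p * A * t)
Numerator: V * H = 2697 * 6.4 = 17260.8
Denominator: p * A * t = 6.4 * 18.8 * 2.87 = 345.3184
P = 17260.8 / 345.3184 = 49.9852

Final answer: 49.9852


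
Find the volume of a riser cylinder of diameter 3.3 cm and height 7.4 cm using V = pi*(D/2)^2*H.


Formula: V = pi * (D/2)^2 * H  (cylinder volume)
Radius = D/2 = 3.3/2 = 1.65 cm
V = pi * 1.65^2 * 7.4 = 63.2921 cm^3

63.2921 cm^3


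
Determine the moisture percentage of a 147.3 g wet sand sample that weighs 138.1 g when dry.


Formula: MC = (W_wet - W_dry) / W_wet * 100
Water mass = 147.3 - 138.1 = 9.2 g
MC = 9.2 / 147.3 * 100 = 6.2458%


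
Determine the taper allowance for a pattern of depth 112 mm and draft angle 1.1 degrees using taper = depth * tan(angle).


Formula: taper = depth * tan(draft_angle)
tan(1.1 deg) = 0.0192010
taper = 112 mm * 0.0192010 = 2.1505 mm

Answer: 2.1505 mm


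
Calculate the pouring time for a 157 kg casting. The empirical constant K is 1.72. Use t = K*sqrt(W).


Formula: t = K * sqrt(W)
sqrt(W) = sqrt(157) = 12.52996
t = 1.72 * 12.52996 = 21.5515 s

Answer: 21.5515 s


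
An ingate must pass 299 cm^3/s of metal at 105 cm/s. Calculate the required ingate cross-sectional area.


Formula: A_ingate = Q / v  (continuity equation)
A = 299 cm^3/s / 105 cm/s = 2.8476 cm^2

Final answer: 2.8476 cm^2


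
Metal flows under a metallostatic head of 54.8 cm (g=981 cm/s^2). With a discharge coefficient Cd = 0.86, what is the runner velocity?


Formula: v = Cd * sqrt(2 * g * h)  (Torricelli with discharge coefficient)
2*g*h = 2 * 981 * 54.8 = 107517.6 cm^2/s^2
sqrt(107517.6) = 327.89876 cm/s
v = 0.86 * 327.89876 = 281.9929 cm/s

281.9929 cm/s


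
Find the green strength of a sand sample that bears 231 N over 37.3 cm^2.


Formula: Compressive Strength = Force / Area
Strength = 231 N / 37.3 cm^2 = 6.1930 N/cm^2

6.1930 N/cm^2


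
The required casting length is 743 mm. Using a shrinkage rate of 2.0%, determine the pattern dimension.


Formula: L_pattern = L_casting * (1 + shrinkage_rate/100)
Shrinkage factor = 1 + 2.0/100 = 1.02
L_pattern = 743 mm * 1.02 = 757.8600 mm

757.8600 mm


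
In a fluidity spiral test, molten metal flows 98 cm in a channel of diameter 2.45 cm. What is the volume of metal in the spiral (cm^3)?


Formula: V = pi * (d/2)^2 * L  (cylinder volume)
Radius = 2.45/2 = 1.225 cm
V = pi * 1.225^2 * 98 = 462.0065 cm^3

Answer: 462.0065 cm^3


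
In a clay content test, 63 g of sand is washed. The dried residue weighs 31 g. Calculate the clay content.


Formula: Clay% = (W_total - W_washed) / W_total * 100
Clay mass = 63 - 31 = 32 g
Clay% = 32 / 63 * 100 = 50.7937%

Final answer: 50.7937%


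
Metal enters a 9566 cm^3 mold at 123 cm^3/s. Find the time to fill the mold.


Formula: t_fill = V_mold / Q_flow
t = 9566 cm^3 / 123 cm^3/s = 77.7724 s

Answer: 77.7724 s


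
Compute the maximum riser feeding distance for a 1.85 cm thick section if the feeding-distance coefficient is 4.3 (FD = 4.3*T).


Formula: FD = 4.3 * T  (riser feeding-distance rule)
FD = 4.3 * 1.85 cm = 7.9550 cm


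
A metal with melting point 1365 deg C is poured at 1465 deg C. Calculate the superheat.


Formula: Superheat = T_pour - T_melt
Superheat = 1465 - 1365 = 100 deg C

Final answer: 100 deg C


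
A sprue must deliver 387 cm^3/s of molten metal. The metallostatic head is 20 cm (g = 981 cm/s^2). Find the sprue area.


Formula: v = sqrt(2*g*h), A = Q/v
Velocity: v = sqrt(2 * 981 * 20) = sqrt(39240) = 198.0909 cm/s
Sprue area: A = Q / v = 387 / 198.0909 = 1.9536 cm^2

Final answer: 1.9536 cm^2


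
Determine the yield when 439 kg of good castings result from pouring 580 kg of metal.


Formula: Casting Yield = (W_good / W_total) * 100
Yield = (439 kg / 580 kg) * 100 = 75.6897%

75.6897%


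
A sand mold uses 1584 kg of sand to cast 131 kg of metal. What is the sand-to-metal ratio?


Formula: Sand-to-Metal Ratio = W_sand / W_metal
Ratio = 1584 kg / 131 kg = 12.0916

12.0916


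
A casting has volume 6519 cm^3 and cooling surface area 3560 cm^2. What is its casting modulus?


Formula: Casting Modulus M = V / A
M = 6519 cm^3 / 3560 cm^2 = 1.8312 cm


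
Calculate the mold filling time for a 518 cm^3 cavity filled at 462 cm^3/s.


Formula: t_fill = V_mold / Q_flow
t = 518 cm^3 / 462 cm^3/s = 1.1212 s

Answer: 1.1212 s


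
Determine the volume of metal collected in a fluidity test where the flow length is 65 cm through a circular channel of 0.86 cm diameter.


Formula: V = pi * (d/2)^2 * L  (cylinder volume)
Radius = 0.86/2 = 0.43 cm
V = pi * 0.43^2 * 65 = 37.7572 cm^3

37.7572 cm^3


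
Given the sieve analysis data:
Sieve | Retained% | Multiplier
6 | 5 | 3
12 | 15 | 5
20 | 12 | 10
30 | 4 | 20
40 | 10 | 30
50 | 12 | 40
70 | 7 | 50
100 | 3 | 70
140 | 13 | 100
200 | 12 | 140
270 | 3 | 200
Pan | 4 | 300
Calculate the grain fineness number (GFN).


Formula: GFN = sum(pct * multiplier) / sum(pct)
sum(pct * multiplier) = 6410
sum(pct) = 100
GFN = 6410 / 100 = 64.10

Answer: 64.10


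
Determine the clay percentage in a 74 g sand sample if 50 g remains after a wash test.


Formula: Clay% = (W_total - W_washed) / W_total * 100
Clay mass = 74 - 50 = 24 g
Clay% = 24 / 74 * 100 = 32.4324%

Answer: 32.4324%


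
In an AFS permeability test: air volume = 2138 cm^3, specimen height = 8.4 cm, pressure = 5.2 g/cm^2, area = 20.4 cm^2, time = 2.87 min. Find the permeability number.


Formula: Permeability Number P = (V * H) / (p * A * t)
Numerator: V * H = 2138 * 8.4 = 17959.2
Denominator: p * A * t = 5.2 * 20.4 * 2.87 = 304.4496
P = 17959.2 / 304.4496 = 58.9891


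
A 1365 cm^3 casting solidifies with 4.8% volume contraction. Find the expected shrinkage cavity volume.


Formula: V_shrink = V_casting * shrinkage_pct / 100
V_shrink = 1365 cm^3 * 4.8 / 100 = 65.5200 cm^3

65.5200 cm^3


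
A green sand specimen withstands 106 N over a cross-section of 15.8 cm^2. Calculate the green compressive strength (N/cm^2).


Formula: Compressive Strength = Force / Area
Strength = 106 N / 15.8 cm^2 = 6.7089 N/cm^2

6.7089 N/cm^2


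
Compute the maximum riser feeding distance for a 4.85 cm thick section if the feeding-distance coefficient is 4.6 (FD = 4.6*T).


Formula: FD = 4.6 * T  (riser feeding-distance rule)
FD = 4.6 * 4.85 cm = 22.3100 cm


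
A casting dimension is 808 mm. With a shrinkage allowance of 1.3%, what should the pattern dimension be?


Formula: L_pattern = L_casting * (1 + shrinkage_rate/100)
Shrinkage factor = 1 + 1.3/100 = 1.013
L_pattern = 808 mm * 1.013 = 818.5040 mm

Final answer: 818.5040 mm


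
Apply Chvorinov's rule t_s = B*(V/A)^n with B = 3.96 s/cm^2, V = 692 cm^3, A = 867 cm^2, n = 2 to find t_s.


Formula: t_s = B * (V/A)^n  (Chvorinov's rule, n=2)
Modulus M = V/A = 692/867 = 0.798155 cm
M^2 = 0.798155^2 = 0.637051 cm^2
t_s = 3.96 * 0.637051 = 2.5227 s

Answer: 2.5227 s


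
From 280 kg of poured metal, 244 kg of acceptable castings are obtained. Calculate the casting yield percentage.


Formula: Casting Yield = (W_good / W_total) * 100
Yield = (244 kg / 280 kg) * 100 = 87.1429%

87.1429%


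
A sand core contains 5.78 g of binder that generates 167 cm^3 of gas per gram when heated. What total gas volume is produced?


Formula: V_gas = W_binder * gas_evolution_rate
V = 5.78 g * 167 cm^3/g = 965.2600 cm^3

Answer: 965.2600 cm^3


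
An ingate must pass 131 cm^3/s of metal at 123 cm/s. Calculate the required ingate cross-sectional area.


Formula: A_ingate = Q / v  (continuity equation)
A = 131 cm^3/s / 123 cm/s = 1.0650 cm^2

Final answer: 1.0650 cm^2


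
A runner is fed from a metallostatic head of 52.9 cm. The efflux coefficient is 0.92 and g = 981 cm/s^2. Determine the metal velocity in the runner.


Formula: v = Cd * sqrt(2 * g * h)  (Torricelli with discharge coefficient)
2*g*h = 2 * 981 * 52.9 = 103789.8 cm^2/s^2
sqrt(103789.8) = 322.16424 cm/s
v = 0.92 * 322.16424 = 296.3911 cm/s

Answer: 296.3911 cm/s


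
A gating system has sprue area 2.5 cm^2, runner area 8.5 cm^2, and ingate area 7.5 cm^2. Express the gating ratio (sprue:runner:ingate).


Sprue:Runner:Ingate = 1 : 8.5/2.5 : 7.5/2.5 = 1:3.40:3.00

Final answer: 1:3.40:3.00


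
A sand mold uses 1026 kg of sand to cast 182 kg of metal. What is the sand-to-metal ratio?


Formula: Sand-to-Metal Ratio = W_sand / W_metal
Ratio = 1026 kg / 182 kg = 5.6374

Final answer: 5.6374


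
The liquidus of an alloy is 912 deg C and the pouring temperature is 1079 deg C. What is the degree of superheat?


Formula: Superheat = T_pour - T_melt
Superheat = 1079 - 912 = 167 deg C

167 deg C


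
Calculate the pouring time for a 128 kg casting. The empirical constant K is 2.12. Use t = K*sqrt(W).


Formula: t = K * sqrt(W)
sqrt(W) = sqrt(128) = 11.31371
t = 2.12 * 11.31371 = 23.9851 s

Final answer: 23.9851 s


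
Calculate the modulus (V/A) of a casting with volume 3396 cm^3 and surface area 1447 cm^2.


Formula: Casting Modulus M = V / A
M = 3396 cm^3 / 1447 cm^2 = 2.3469 cm

2.3469 cm


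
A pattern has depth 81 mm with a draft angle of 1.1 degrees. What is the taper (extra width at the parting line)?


Formula: taper = depth * tan(draft_angle)
tan(1.1 deg) = 0.0192010
taper = 81 mm * 0.0192010 = 1.5553 mm


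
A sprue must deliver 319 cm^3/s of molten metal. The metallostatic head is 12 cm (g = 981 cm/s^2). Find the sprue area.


Formula: v = sqrt(2*g*h), A = Q/v
Velocity: v = sqrt(2 * 981 * 12) = sqrt(23544) = 153.4405 cm/s
Sprue area: A = Q / v = 319 / 153.4405 = 2.0790 cm^2


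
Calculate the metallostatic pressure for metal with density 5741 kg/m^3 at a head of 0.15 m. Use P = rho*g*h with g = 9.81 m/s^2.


Formula: P = rho * g * h
rho * g = 5741 * 9.81 = 56319.21 N/m^3
P = 56319.21 * 0.15 = 8447.8815 Pa

8447.8815 Pa


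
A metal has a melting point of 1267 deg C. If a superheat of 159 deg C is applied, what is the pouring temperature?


Formula: T_pour = T_melt + Superheat
T_pour = 1267 + 159 = 1426 deg C


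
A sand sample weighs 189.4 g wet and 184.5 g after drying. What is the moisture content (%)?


Formula: MC = (W_wet - W_dry) / W_wet * 100
Water mass = 189.4 - 184.5 = 4.9 g
MC = 4.9 / 189.4 * 100 = 2.5871%


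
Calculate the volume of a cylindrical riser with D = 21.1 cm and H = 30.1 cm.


Formula: V = pi * (D/2)^2 * H  (cylinder volume)
Radius = D/2 = 21.1/2 = 10.55 cm
V = pi * 10.55^2 * 30.1 = 10524.9802 cm^3


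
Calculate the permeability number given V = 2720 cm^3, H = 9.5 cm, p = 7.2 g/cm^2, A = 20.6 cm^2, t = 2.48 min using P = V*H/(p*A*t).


Formula: Permeability Number P = (V * H) / (p * A * t)
Numerator: V * H = 2720 * 9.5 = 25840.0
Denominator: p * A * t = 7.2 * 20.6 * 2.48 = 367.8336
P = 25840.0 / 367.8336 = 70.2492

Answer: 70.2492


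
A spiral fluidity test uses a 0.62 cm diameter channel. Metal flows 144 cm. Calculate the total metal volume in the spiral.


Formula: V = pi * (d/2)^2 * L  (cylinder volume)
Radius = 0.62/2 = 0.31 cm
V = pi * 0.31^2 * 144 = 43.4746 cm^3

Answer: 43.4746 cm^3


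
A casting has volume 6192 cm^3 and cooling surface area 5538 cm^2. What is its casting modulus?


Formula: Casting Modulus M = V / A
M = 6192 cm^3 / 5538 cm^2 = 1.1181 cm

1.1181 cm


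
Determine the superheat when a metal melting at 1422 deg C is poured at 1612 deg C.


Formula: Superheat = T_pour - T_melt
Superheat = 1612 - 1422 = 190 deg C

Final answer: 190 deg C


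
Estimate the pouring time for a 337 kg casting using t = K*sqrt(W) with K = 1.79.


Formula: t = K * sqrt(W)
sqrt(W) = sqrt(337) = 18.35756
t = 1.79 * 18.35756 = 32.8600 s

Answer: 32.8600 s


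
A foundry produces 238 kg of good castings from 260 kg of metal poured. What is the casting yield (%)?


Formula: Casting Yield = (W_good / W_total) * 100
Yield = (238 kg / 260 kg) * 100 = 91.5385%


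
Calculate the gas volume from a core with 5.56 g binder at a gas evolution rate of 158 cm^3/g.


Formula: V_gas = W_binder * gas_evolution_rate
V = 5.56 g * 158 cm^3/g = 878.4800 cm^3

Final answer: 878.4800 cm^3


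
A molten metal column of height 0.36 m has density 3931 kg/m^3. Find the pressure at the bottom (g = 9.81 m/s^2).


Formula: P = rho * g * h
rho * g = 3931 * 9.81 = 38563.11 N/m^3
P = 38563.11 * 0.36 = 13882.7196 Pa

Final answer: 13882.7196 Pa


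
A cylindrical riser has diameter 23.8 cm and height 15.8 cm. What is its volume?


Formula: V = pi * (D/2)^2 * H  (cylinder volume)
Radius = D/2 = 23.8/2 = 11.9 cm
V = pi * 11.9^2 * 15.8 = 7029.1188 cm^3

Answer: 7029.1188 cm^3


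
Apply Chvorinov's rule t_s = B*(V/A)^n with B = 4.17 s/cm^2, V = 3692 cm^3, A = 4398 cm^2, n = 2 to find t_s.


Formula: t_s = B * (V/A)^n  (Chvorinov's rule, n=2)
Modulus M = V/A = 3692/4398 = 0.839472 cm
M^2 = 0.839472^2 = 0.704713 cm^2
t_s = 4.17 * 0.704713 = 2.9387 s

Final answer: 2.9387 s


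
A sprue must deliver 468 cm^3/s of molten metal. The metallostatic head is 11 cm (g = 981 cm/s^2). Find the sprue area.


Formula: v = sqrt(2*g*h), A = Q/v
Velocity: v = sqrt(2 * 981 * 11) = sqrt(21582) = 146.9081 cm/s
Sprue area: A = Q / v = 468 / 146.9081 = 3.1857 cm^2

Answer: 3.1857 cm^2


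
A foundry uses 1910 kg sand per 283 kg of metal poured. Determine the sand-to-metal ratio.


Formula: Sand-to-Metal Ratio = W_sand / W_metal
Ratio = 1910 kg / 283 kg = 6.7491

Final answer: 6.7491


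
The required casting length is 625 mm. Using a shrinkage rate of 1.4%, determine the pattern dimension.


Formula: L_pattern = L_casting * (1 + shrinkage_rate/100)
Shrinkage factor = 1 + 1.4/100 = 1.014
L_pattern = 625 mm * 1.014 = 633.7500 mm

Answer: 633.7500 mm


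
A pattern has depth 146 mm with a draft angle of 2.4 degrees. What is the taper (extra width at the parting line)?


Formula: taper = depth * tan(draft_angle)
tan(2.4 deg) = 0.0419124
taper = 146 mm * 0.0419124 = 6.1192 mm

Answer: 6.1192 mm


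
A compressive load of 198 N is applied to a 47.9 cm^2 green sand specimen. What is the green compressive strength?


Formula: Compressive Strength = Force / Area
Strength = 198 N / 47.9 cm^2 = 4.1336 N/cm^2

Answer: 4.1336 N/cm^2


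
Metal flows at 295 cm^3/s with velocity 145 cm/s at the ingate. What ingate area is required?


Formula: A_ingate = Q / v  (continuity equation)
A = 295 cm^3/s / 145 cm/s = 2.0345 cm^2

2.0345 cm^2


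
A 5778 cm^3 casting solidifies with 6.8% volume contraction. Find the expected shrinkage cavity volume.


Formula: V_shrink = V_casting * shrinkage_pct / 100
V_shrink = 5778 cm^3 * 6.8 / 100 = 392.9040 cm^3


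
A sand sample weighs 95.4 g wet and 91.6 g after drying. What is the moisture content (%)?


Formula: MC = (W_wet - W_dry) / W_wet * 100
Water mass = 95.4 - 91.6 = 3.8 g
MC = 3.8 / 95.4 * 100 = 3.9832%

Answer: 3.9832%


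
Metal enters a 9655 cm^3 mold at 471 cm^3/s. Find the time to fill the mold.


Formula: t_fill = V_mold / Q_flow
t = 9655 cm^3 / 471 cm^3/s = 20.4989 s


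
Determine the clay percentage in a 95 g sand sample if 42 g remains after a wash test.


Formula: Clay% = (W_total - W_washed) / W_total * 100
Clay mass = 95 - 42 = 53 g
Clay% = 53 / 95 * 100 = 55.7895%


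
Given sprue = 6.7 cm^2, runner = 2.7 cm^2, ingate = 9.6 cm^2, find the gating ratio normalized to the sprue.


Sprue:Runner:Ingate = 1 : 2.7/6.7 : 9.6/6.7 = 1:0.40:1.43

Final answer: 1:0.40:1.43


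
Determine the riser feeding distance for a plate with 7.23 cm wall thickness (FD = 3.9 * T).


Formula: FD = 3.9 * T  (riser feeding-distance rule)
FD = 3.9 * 7.23 cm = 28.1970 cm


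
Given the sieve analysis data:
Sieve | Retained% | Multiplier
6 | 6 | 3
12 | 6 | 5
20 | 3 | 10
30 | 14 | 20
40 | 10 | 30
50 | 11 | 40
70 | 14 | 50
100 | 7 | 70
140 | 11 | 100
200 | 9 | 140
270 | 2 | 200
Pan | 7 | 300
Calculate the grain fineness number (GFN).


Formula: GFN = sum(pct * multiplier) / sum(pct)
sum(pct * multiplier) = 7148
sum(pct) = 100
GFN = 7148 / 100 = 71.48

Answer: 71.48


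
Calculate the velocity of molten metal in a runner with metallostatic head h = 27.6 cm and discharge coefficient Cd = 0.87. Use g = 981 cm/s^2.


Formula: v = Cd * sqrt(2 * g * h)  (Torricelli with discharge coefficient)
2*g*h = 2 * 981 * 27.6 = 54151.2 cm^2/s^2
sqrt(54151.2) = 232.70410 cm/s
v = 0.87 * 232.70410 = 202.4526 cm/s

202.4526 cm/s


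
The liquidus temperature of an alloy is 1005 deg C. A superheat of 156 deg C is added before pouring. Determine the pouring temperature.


Formula: T_pour = T_melt + Superheat
T_pour = 1005 + 156 = 1161 deg C

Answer: 1161 deg C


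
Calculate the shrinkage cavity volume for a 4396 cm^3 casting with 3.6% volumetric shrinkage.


Formula: V_shrink = V_casting * shrinkage_pct / 100
V_shrink = 4396 cm^3 * 3.6 / 100 = 158.2560 cm^3

Answer: 158.2560 cm^3


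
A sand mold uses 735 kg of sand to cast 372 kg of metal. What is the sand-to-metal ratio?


Formula: Sand-to-Metal Ratio = W_sand / W_metal
Ratio = 735 kg / 372 kg = 1.9758

1.9758


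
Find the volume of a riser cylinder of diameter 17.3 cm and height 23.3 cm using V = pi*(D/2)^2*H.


Formula: V = pi * (D/2)^2 * H  (cylinder volume)
Radius = D/2 = 17.3/2 = 8.65 cm
V = pi * 8.65^2 * 23.3 = 5476.9403 cm^3


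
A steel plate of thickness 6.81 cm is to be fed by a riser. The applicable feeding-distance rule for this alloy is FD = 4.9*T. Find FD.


Formula: FD = 4.9 * T  (riser feeding-distance rule)
FD = 4.9 * 6.81 cm = 33.3690 cm


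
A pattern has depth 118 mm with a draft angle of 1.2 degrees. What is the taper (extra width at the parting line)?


Formula: taper = depth * tan(draft_angle)
tan(1.2 deg) = 0.0209470
taper = 118 mm * 0.0209470 = 2.4717 mm

2.4717 mm


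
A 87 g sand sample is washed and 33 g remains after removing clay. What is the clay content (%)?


Formula: Clay% = (W_total - W_washed) / W_total * 100
Clay mass = 87 - 33 = 54 g
Clay% = 54 / 87 * 100 = 62.0690%

Final answer: 62.0690%


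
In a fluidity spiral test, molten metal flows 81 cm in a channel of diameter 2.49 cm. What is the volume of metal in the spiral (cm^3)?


Formula: V = pi * (d/2)^2 * L  (cylinder volume)
Radius = 2.49/2 = 1.245 cm
V = pi * 1.245^2 * 81 = 394.4333 cm^3

394.4333 cm^3


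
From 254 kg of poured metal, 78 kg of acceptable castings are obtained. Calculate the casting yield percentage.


Formula: Casting Yield = (W_good / W_total) * 100
Yield = (78 kg / 254 kg) * 100 = 30.7087%

30.7087%


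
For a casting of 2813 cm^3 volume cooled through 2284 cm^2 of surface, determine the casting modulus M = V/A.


Formula: Casting Modulus M = V / A
M = 2813 cm^3 / 2284 cm^2 = 1.2316 cm

Answer: 1.2316 cm


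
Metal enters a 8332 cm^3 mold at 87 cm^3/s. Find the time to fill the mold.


Formula: t_fill = V_mold / Q_flow
t = 8332 cm^3 / 87 cm^3/s = 95.7701 s


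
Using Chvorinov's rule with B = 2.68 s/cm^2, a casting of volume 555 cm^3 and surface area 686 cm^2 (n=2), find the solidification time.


Formula: t_s = B * (V/A)^n  (Chvorinov's rule, n=2)
Modulus M = V/A = 555/686 = 0.809038 cm
M^2 = 0.809038^2 = 0.654542 cm^2
t_s = 2.68 * 0.654542 = 1.7542 s

1.7542 s


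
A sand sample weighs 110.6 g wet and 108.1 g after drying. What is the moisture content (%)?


Formula: MC = (W_wet - W_dry) / W_wet * 100
Water mass = 110.6 - 108.1 = 2.5 g
MC = 2.5 / 110.6 * 100 = 2.2604%

Final answer: 2.2604%
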